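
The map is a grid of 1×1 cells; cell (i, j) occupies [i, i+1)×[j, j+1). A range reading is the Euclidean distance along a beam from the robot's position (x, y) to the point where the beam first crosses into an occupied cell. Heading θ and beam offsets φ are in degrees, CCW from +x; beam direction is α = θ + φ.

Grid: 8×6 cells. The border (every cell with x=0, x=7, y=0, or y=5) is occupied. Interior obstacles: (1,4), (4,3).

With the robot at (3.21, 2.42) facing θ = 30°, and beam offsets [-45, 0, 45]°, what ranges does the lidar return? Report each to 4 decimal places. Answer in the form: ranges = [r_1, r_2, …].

ranges = [3.9237, 1.1600, 2.6710]

beam 1: φ=-45°, α=345°
  dir = (cos 345°, sin 345°) = (0.9659, -0.2588); from cell (3,2)
  next x-line at t=0.8179, next y-line at t=1.6228; Δt_x=1.0353, Δt_y=3.8637
    x: enter (4,2) at t=0.8179
    y: enter (4,1) at t=1.6228
    x: enter (5,1) at t=1.8531
    x: enter (6,1) at t=2.8884
    x: enter (7,1) at t=3.9237 ← occupied
  → r_1 = 3.9237
beam 2: φ=0°, α=30°
  dir = (cos 30°, sin 30°) = (0.8660, 0.5000); from cell (3,2)
  next x-line at t=0.9122, next y-line at t=1.1600; Δt_x=1.1547, Δt_y=2.0000
    x: enter (4,2) at t=0.9122
    y: enter (4,3) at t=1.1600 ← occupied
  → r_2 = 1.1600
beam 3: φ=45°, α=75°
  dir = (cos 75°, sin 75°) = (0.2588, 0.9659); from cell (3,2)
  next x-line at t=3.0523, next y-line at t=0.6005; Δt_x=3.8637, Δt_y=1.0353
    y: enter (3,3) at t=0.6005
    y: enter (3,4) at t=1.6357
    y: enter (3,5) at t=2.6710 ← occupied
  → r_3 = 2.6710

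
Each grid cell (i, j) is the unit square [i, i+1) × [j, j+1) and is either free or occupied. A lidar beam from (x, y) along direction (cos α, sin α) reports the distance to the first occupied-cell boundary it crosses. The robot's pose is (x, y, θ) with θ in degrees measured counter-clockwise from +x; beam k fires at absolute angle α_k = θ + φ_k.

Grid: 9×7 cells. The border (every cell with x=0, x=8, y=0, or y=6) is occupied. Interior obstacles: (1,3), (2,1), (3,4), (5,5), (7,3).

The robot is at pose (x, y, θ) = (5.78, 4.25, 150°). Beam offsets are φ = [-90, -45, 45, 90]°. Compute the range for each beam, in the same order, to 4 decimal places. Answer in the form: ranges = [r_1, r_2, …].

ranges = [2.0207, 0.7765, 3.9133, 3.7528]

beam 1: φ=-90°, α=60°
  direction (0.5000, 0.8660); cell (5,4); t to first gridline: x 0.4400, y 0.8660 (then +2.0000 / +1.1547)
    (6,4) via x @ 0.4400
    (6,5) via y @ 0.8660
    (6,6) via y @ 2.0207  # hit
  → r_1 = 2.0207
beam 2: φ=-45°, α=105°
  direction (-0.2588, 0.9659); cell (5,4); t to first gridline: x 3.0137, y 0.7765 (then +3.8637 / +1.0353)
    (5,5) via y @ 0.7765  # hit
  → r_2 = 0.7765
beam 3: φ=45°, α=195°
  direction (-0.9659, -0.2588); cell (5,4); t to first gridline: x 0.8075, y 0.9659 (then +1.0353 / +3.8637)
    (4,4) via x @ 0.8075
    (4,3) via y @ 0.9659
    (3,3) via x @ 1.8428
    (2,3) via x @ 2.8781
    (1,3) via x @ 3.9133  # hit
  → r_3 = 3.9133
beam 4: φ=90°, α=240°
  direction (-0.5000, -0.8660); cell (5,4); t to first gridline: x 1.5600, y 0.2887 (then +2.0000 / +1.1547)
    (5,3) via y @ 0.2887
    (5,2) via y @ 1.4434
    (4,2) via x @ 1.5600
    (4,1) via y @ 2.5981
    (3,1) via x @ 3.5600
    (3,0) via y @ 3.7528  # hit
  → r_4 = 3.7528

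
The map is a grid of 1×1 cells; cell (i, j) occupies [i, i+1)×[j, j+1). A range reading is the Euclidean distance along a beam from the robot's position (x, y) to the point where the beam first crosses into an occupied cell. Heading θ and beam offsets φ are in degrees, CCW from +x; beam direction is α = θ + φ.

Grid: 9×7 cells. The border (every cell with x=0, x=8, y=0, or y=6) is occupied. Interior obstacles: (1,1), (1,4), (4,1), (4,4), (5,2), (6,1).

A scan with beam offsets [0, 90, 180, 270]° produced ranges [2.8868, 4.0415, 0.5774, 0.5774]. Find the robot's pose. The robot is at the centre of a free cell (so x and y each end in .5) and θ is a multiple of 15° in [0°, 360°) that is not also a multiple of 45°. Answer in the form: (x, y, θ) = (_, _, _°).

(x, y, θ) = (1.5, 2.5, 330°)

Enumerate (i+0.5, j+0.5, θ) over the 29 free cells and 16 admissible headings. For each, cast all 4 beams and compare to the given ranges.
  (4.5, 3.5, 195°): beam 1 = 3.6235 ≠ 2.8868 ✗
  (1.5, 3.5, 285°): beam 1 = 1.5529 ≠ 2.8868 ✗
  (4.5, 5.5, 300°): beam 1 = 0.5774 ≠ 2.8868 ✗
  (7.5, 2.5, 120°): beam 1 = 4.0415 ≠ 2.8868 ✗
  …
  (1.5, 2.5, 330°): r_1=2.8868, r_2=4.0415, r_3=0.5774, r_4=0.5774 — all match ✓
Only this pose fits every beam.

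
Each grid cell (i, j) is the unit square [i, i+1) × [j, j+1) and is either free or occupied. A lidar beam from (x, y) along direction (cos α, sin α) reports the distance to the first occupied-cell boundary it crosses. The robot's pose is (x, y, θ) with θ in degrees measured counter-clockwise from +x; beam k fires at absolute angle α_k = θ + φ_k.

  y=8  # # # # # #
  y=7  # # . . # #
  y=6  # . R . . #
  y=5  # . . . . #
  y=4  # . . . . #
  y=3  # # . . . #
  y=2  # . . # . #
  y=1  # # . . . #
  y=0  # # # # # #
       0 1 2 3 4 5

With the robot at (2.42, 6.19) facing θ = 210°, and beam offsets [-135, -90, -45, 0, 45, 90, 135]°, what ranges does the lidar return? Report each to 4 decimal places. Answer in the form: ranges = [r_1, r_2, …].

beam 1: φ=-135°, α=75°
  direction (0.2588, 0.9659); cell (2,6); t to first gridline: x 2.2409, y 0.8386 (then +3.8637 / +1.0353)
    (2,7) via y @ 0.8386
    (2,8) via y @ 1.8738  # hit
  → r_1 = 1.8738
beam 2: φ=-90°, α=120°
  direction (-0.5000, 0.8660); cell (2,6); t to first gridline: x 0.8400, y 0.9353 (then +2.0000 / +1.1547)
    (1,6) via x @ 0.8400
    (1,7) via y @ 0.9353  # hit
  → r_2 = 0.9353
beam 3: φ=-45°, α=165°
  direction (-0.9659, 0.2588); cell (2,6); t to first gridline: x 0.4348, y 3.1296 (then +1.0353 / +3.8637)
    (1,6) via x @ 0.4348
    (0,6) via x @ 1.4701  # hit
  → r_3 = 1.4701
beam 4: φ=0°, α=210°
  direction (-0.8660, -0.5000); cell (2,6); t to first gridline: x 0.4850, y 0.3800 (then +1.1547 / +2.0000)
    (2,5) via y @ 0.3800
    (1,5) via x @ 0.4850
    (0,5) via x @ 1.6397  # hit
  → r_4 = 1.6397
beam 5: φ=45°, α=255°
  direction (-0.2588, -0.9659); cell (2,6); t to first gridline: x 1.6228, y 0.1967 (then +3.8637 / +1.0353)
    (2,5) via y @ 0.1967
    (2,4) via y @ 1.2320
    (1,4) via x @ 1.6228
    (1,3) via y @ 2.2673  # hit
  → r_5 = 2.2673
beam 6: φ=90°, α=300°
  direction (0.5000, -0.8660); cell (2,6); t to first gridline: x 1.1600, y 0.2194 (then +2.0000 / +1.1547)
    (2,5) via y @ 0.2194
    (3,5) via x @ 1.1600
    (3,4) via y @ 1.3741
    (3,3) via y @ 2.5288
    (4,3) via x @ 3.1600
    (4,2) via y @ 3.6835
    (4,1) via y @ 4.8382
    (5,1) via x @ 5.1600  # hit
  → r_6 = 5.1600
beam 7: φ=135°, α=345°
  direction (0.9659, -0.2588); cell (2,6); t to first gridline: x 0.6005, y 0.7341 (then +1.0353 / +3.8637)
    (3,6) via x @ 0.6005
    (3,5) via y @ 0.7341
    (4,5) via x @ 1.6357
    (5,5) via x @ 2.6710  # hit
  → r_7 = 2.6710

ranges = [1.8738, 0.9353, 1.4701, 1.6397, 2.2673, 5.1600, 2.6710]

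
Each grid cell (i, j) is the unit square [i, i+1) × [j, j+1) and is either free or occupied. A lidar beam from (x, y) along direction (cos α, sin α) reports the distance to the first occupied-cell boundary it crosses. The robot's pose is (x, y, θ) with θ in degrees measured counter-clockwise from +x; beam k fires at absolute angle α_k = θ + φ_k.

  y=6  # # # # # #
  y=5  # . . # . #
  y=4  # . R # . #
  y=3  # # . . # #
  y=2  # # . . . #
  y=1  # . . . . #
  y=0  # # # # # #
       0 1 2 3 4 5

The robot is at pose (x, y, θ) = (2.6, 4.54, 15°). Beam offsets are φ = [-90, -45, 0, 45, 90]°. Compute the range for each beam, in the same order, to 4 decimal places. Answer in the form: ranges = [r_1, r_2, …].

beam 1: φ=-90°, α=285°
  d=(0.2588,-0.9659)  start (2,4)  tX=1.5455 tY=0.5590  stride 1/|dx|=3.8637 1/|dy|=1.0353
    cross y-line → (2,3), t=0.5590
    cross x-line → (3,3), t=1.5455
    cross y-line → (3,2), t=1.5943
    cross y-line → (3,1), t=2.6296
    cross y-line → (3,0), t=3.6649 (wall)
  → r_1 = 3.6649
beam 2: φ=-45°, α=330°
  d=(0.8660,-0.5000)  start (2,4)  tX=0.4619 tY=1.0800  stride 1/|dx|=1.1547 1/|dy|=2.0000
    cross x-line → (3,4), t=0.4619 (wall)
  → r_2 = 0.4619
beam 3: φ=0°, α=15°
  d=(0.9659,0.2588)  start (2,4)  tX=0.4141 tY=1.7773  stride 1/|dx|=1.0353 1/|dy|=3.8637
    cross x-line → (3,4), t=0.4141 (wall)
  → r_3 = 0.4141
beam 4: φ=45°, α=60°
  d=(0.5000,0.8660)  start (2,4)  tX=0.8000 tY=0.5312  stride 1/|dx|=2.0000 1/|dy|=1.1547
    cross y-line → (2,5), t=0.5312
    cross x-line → (3,5), t=0.8000 (wall)
  → r_4 = 0.8000
beam 5: φ=90°, α=105°
  d=(-0.2588,0.9659)  start (2,4)  tX=2.3182 tY=0.4762  stride 1/|dx|=3.8637 1/|dy|=1.0353
    cross y-line → (2,5), t=0.4762
    cross y-line → (2,6), t=1.5115 (wall)
  → r_5 = 1.5115

ranges = [3.6649, 0.4619, 0.4141, 0.8000, 1.5115]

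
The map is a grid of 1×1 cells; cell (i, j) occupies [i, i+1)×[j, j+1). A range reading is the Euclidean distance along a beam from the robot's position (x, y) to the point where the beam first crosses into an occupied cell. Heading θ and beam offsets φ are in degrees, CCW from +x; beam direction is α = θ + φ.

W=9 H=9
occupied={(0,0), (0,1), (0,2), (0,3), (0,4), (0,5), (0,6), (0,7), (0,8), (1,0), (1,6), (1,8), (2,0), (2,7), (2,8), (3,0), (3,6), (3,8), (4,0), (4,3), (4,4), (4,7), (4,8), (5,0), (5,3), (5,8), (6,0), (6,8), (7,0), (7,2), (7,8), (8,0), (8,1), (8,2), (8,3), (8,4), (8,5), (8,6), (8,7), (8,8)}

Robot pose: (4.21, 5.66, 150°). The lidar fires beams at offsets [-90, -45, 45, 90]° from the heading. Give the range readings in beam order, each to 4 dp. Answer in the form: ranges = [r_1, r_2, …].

beam 1: φ=-90°, α=60°
  d=(0.5000,0.8660)  start (4,5)  tX=1.5800 tY=0.3926  stride 1/|dx|=2.0000 1/|dy|=1.1547
    cross y-line → (4,6), t=0.3926
    cross y-line → (4,7), t=1.5473 (wall)
  → r_1 = 1.5473
beam 2: φ=-45°, α=105°
  d=(-0.2588,0.9659)  start (4,5)  tX=0.8114 tY=0.3520  stride 1/|dx|=3.8637 1/|dy|=1.0353
    cross y-line → (4,6), t=0.3520
    cross x-line → (3,6), t=0.8114 (wall)
  → r_2 = 0.8114
beam 3: φ=45°, α=195°
  d=(-0.9659,-0.2588)  start (4,5)  tX=0.2174 tY=2.5500  stride 1/|dx|=1.0353 1/|dy|=3.8637
    cross x-line → (3,5), t=0.2174
    cross x-line → (2,5), t=1.2527
    cross x-line → (1,5), t=2.2880
    cross y-line → (1,4), t=2.5500
    cross x-line → (0,4), t=3.3232 (wall)
  → r_3 = 3.3232
beam 4: φ=90°, α=240°
  d=(-0.5000,-0.8660)  start (4,5)  tX=0.4200 tY=0.7621  stride 1/|dx|=2.0000 1/|dy|=1.1547
    cross x-line → (3,5), t=0.4200
    cross y-line → (3,4), t=0.7621
    cross y-line → (3,3), t=1.9168
    cross x-line → (2,3), t=2.4200
    cross y-line → (2,2), t=3.0715
    cross y-line → (2,1), t=4.2262
    cross x-line → (1,1), t=4.4200
    cross y-line → (1,0), t=5.3809 (wall)
  → r_4 = 5.3809

ranges = [1.5473, 0.8114, 3.3232, 5.3809]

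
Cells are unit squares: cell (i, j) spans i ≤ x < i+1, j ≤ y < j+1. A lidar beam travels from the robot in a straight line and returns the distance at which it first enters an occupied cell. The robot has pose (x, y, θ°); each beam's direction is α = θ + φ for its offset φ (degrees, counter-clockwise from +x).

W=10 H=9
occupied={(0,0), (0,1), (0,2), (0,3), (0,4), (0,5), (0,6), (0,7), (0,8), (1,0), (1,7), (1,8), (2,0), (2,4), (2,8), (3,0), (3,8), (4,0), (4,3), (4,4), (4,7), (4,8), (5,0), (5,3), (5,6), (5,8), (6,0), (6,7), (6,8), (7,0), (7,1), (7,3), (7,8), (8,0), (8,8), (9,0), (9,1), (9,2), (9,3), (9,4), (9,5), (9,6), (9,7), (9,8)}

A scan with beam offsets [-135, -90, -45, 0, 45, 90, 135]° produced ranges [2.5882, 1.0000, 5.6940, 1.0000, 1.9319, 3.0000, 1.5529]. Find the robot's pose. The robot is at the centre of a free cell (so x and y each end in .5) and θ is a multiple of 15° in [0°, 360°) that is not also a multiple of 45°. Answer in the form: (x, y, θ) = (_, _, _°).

(x, y, θ) = (6.5, 2.5, 120°)

Candidates: 46 free-cell centres × 16 headings = 736 poses. Raycast each; keep the one whose scan matches to 4 dp.
  (7.5, 2.5, 30°): beam 1 = 0.5176 ≠ 2.5882 ✗
  (4.5, 6.5, 240°): beam 1 = 0.5176 ≠ 2.5882 ✗
  (6.5, 1.5, 255°): beam 1 = 1.7321 ≠ 2.5882 ✗
  (1.5, 5.5, 165°): beam 1 = 3.0000 ≠ 2.5882 ✗
  (4.5, 1.5, 120°): beam 1 = 1.9319 ≠ 2.5882 ✗
  …
  (6.5, 2.5, 120°): r_1=2.5882, r_2=1.0000, r_3=5.6940, r_4=1.0000, r_5=1.9319, r_6=3.0000, r_7=1.5529 — all match ✓
Only this pose fits every beam.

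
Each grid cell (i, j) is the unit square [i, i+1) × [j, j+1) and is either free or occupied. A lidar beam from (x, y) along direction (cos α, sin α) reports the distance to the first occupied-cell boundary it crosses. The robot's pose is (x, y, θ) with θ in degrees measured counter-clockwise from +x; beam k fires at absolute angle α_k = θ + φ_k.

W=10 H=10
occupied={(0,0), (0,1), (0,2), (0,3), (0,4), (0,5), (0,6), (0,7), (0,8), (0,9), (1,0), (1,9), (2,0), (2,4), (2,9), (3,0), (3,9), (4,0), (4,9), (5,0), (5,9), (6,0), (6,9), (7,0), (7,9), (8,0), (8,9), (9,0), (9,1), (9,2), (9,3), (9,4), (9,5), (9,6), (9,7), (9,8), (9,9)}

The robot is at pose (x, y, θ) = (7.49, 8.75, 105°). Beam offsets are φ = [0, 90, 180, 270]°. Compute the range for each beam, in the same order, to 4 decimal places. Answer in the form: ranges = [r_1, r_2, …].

ranges = [0.2588, 6.7189, 5.8342, 0.9659]

beam 1: φ=0°, α=105°
  direction (-0.2588, 0.9659); cell (7,8); t to first gridline: x 1.8932, y 0.2588 (then +3.8637 / +1.0353)
    (7,9) via y @ 0.2588  # hit
  → r_1 = 0.2588
beam 2: φ=90°, α=195°
  direction (-0.9659, -0.2588); cell (7,8); t to first gridline: x 0.5073, y 2.8978 (then +1.0353 / +3.8637)
    (6,8) via x @ 0.5073
    (5,8) via x @ 1.5426
    (4,8) via x @ 2.5778
    (4,7) via y @ 2.8978
    (3,7) via x @ 3.6131
    (2,7) via x @ 4.6484
    (1,7) via x @ 5.6837
    (0,7) via x @ 6.7189  # hit
  → r_2 = 6.7189
beam 3: φ=180°, α=285°
  direction (0.2588, -0.9659); cell (7,8); t to first gridline: x 1.9705, y 0.7765 (then +3.8637 / +1.0353)
    (7,7) via y @ 0.7765
    (7,6) via y @ 1.8117
    (8,6) via x @ 1.9705
    (8,5) via y @ 2.8470
    (8,4) via y @ 3.8823
    (8,3) via y @ 4.9176
    (9,3) via x @ 5.8342  # hit
  → r_3 = 5.8342
beam 4: φ=270°, α=15°
  direction (0.9659, 0.2588); cell (7,8); t to first gridline: x 0.5280, y 0.9659 (then +1.0353 / +3.8637)
    (8,8) via x @ 0.5280
    (8,9) via y @ 0.9659  # hit
  → r_4 = 0.9659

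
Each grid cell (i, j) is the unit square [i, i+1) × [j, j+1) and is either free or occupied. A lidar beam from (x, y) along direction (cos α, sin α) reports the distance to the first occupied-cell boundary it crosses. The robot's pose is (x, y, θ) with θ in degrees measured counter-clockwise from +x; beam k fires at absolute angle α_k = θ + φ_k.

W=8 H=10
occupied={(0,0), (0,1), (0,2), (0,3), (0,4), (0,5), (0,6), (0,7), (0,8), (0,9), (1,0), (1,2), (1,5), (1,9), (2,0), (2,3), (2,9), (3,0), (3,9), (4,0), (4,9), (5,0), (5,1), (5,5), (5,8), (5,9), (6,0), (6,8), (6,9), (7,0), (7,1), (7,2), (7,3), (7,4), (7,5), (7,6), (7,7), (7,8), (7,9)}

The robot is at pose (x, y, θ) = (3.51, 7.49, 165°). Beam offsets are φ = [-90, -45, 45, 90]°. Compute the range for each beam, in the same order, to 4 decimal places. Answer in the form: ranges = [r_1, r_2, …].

ranges = [1.5633, 1.7436, 2.8983, 3.6131]

beam 1: φ=-90°, α=75°
  d=(0.2588,0.9659)  start (3,7)  tX=1.8932 tY=0.5280  stride 1/|dx|=3.8637 1/|dy|=1.0353
    cross y-line → (3,8), t=0.5280
    cross y-line → (3,9), t=1.5633 (wall)
  → r_1 = 1.5633
beam 2: φ=-45°, α=120°
  d=(-0.5000,0.8660)  start (3,7)  tX=1.0200 tY=0.5889  stride 1/|dx|=2.0000 1/|dy|=1.1547
    cross y-line → (3,8), t=0.5889
    cross x-line → (2,8), t=1.0200
    cross y-line → (2,9), t=1.7436 (wall)
  → r_2 = 1.7436
beam 3: φ=45°, α=210°
  d=(-0.8660,-0.5000)  start (3,7)  tX=0.5889 tY=0.9800  stride 1/|dx|=1.1547 1/|dy|=2.0000
    cross x-line → (2,7), t=0.5889
    cross y-line → (2,6), t=0.9800
    cross x-line → (1,6), t=1.7436
    cross x-line → (0,6), t=2.8983 (wall)
  → r_3 = 2.8983
beam 4: φ=90°, α=255°
  d=(-0.2588,-0.9659)  start (3,7)  tX=1.9705 tY=0.5073  stride 1/|dx|=3.8637 1/|dy|=1.0353
    cross y-line → (3,6), t=0.5073
    cross y-line → (3,5), t=1.5426
    cross x-line → (2,5), t=1.9705
    cross y-line → (2,4), t=2.5778
    cross y-line → (2,3), t=3.6131 (wall)
  → r_4 = 3.6131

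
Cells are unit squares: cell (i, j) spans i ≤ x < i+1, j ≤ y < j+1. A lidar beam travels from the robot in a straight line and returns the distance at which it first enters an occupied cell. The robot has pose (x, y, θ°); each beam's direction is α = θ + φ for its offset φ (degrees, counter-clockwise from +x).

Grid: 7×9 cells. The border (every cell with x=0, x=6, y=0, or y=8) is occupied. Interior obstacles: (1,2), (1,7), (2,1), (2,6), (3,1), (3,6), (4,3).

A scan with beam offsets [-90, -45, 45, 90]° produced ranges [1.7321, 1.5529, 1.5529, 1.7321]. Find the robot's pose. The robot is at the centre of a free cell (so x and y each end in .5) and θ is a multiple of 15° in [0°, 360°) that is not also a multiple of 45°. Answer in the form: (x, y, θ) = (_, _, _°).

The pose lattice has 28·16 = 448 candidates. Test each by forward raycasting.
  (5.5, 5.5, 15°): beam 1 = 1.9319 ≠ 1.7321 ✗
  (5.5, 2.5, 165°): beam 1 = 1.9319 ≠ 1.7321 ✗
  (5.5, 3.5, 210°): beam 1 = 3.0000 ≠ 1.7321 ✗
  …
  (2.5, 4.5, 150°): r_1=1.7321, r_2=1.5529, r_3=1.5529, r_4=1.7321 — all match ✓
Only this pose fits every beam.

(x, y, θ) = (2.5, 4.5, 150°)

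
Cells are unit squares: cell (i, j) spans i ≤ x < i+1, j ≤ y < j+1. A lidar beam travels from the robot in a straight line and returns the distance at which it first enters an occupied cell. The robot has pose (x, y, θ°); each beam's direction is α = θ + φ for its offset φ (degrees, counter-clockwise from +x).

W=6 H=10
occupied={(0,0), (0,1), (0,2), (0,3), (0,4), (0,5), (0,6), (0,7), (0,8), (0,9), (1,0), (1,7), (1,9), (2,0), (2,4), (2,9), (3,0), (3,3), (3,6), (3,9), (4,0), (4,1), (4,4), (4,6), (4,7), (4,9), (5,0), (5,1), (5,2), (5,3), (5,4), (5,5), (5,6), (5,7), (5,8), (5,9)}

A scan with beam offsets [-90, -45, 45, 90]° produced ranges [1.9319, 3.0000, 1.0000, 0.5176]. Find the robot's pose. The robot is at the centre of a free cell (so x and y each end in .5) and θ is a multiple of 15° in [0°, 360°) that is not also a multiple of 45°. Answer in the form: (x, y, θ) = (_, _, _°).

(x, y, θ) = (2.5, 1.5, 165°)

Enumerate (i+0.5, j+0.5, θ) over the 24 free cells and 16 admissible headings. For each, cast all 4 beams and compare to the given ranges.
  (3.5, 4.5, 30°): beam 1 = 0.5774 ≠ 1.9319 ✗
  (3.5, 5.5, 75°): beam 1 = 1.5529 ≠ 1.9319 ✗
  (1.5, 2.5, 195°): beam 2 = 0.5774 ≠ 3.0000 ✗
  (3.5, 2.5, 105°): beam 1 = 1.5529 ≠ 1.9319 ✗
  …
  (2.5, 1.5, 165°): r_1=1.9319, r_2=3.0000, r_3=1.0000, r_4=0.5176 — all match ✓
Unique over the lattice → pose = (2.5, 1.5, 165°).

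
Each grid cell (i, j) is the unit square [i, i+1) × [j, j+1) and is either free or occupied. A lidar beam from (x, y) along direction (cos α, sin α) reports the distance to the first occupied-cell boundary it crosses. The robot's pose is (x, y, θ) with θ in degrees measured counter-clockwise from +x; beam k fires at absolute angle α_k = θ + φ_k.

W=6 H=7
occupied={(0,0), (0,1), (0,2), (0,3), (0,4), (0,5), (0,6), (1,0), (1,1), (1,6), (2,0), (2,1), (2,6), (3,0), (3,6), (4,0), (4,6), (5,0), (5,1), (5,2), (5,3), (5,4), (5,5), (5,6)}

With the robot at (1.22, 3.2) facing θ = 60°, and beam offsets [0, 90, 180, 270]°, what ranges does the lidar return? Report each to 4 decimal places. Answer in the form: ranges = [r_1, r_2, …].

beam 1: φ=0°, α=60°
  dir = (cos 60°, sin 60°) = (0.5000, 0.8660); from cell (1,3)
  next x-line at t=1.5600, next y-line at t=0.9238; Δt_x=2.0000, Δt_y=1.1547
    y: enter (1,4) at t=0.9238
    x: enter (2,4) at t=1.5600
    y: enter (2,5) at t=2.0785
    y: enter (2,6) at t=3.2332 ← occupied
  → r_1 = 3.2332
beam 2: φ=90°, α=150°
  dir = (cos 150°, sin 150°) = (-0.8660, 0.5000); from cell (1,3)
  next x-line at t=0.2540, next y-line at t=1.6000; Δt_x=1.1547, Δt_y=2.0000
    x: enter (0,3) at t=0.2540 ← occupied
  → r_2 = 0.2540
beam 3: φ=180°, α=240°
  dir = (cos 240°, sin 240°) = (-0.5000, -0.8660); from cell (1,3)
  next x-line at t=0.4400, next y-line at t=0.2309; Δt_x=2.0000, Δt_y=1.1547
    y: enter (1,2) at t=0.2309
    x: enter (0,2) at t=0.4400 ← occupied
  → r_3 = 0.4400
beam 4: φ=270°, α=330°
  dir = (cos 330°, sin 330°) = (0.8660, -0.5000); from cell (1,3)
  next x-line at t=0.9007, next y-line at t=0.4000; Δt_x=1.1547, Δt_y=2.0000
    y: enter (1,2) at t=0.4000
    x: enter (2,2) at t=0.9007
    x: enter (3,2) at t=2.0554
    y: enter (3,1) at t=2.4000
    x: enter (4,1) at t=3.2101
    x: enter (5,1) at t=4.3648 ← occupied
  → r_4 = 4.3648

ranges = [3.2332, 0.2540, 0.4400, 4.3648]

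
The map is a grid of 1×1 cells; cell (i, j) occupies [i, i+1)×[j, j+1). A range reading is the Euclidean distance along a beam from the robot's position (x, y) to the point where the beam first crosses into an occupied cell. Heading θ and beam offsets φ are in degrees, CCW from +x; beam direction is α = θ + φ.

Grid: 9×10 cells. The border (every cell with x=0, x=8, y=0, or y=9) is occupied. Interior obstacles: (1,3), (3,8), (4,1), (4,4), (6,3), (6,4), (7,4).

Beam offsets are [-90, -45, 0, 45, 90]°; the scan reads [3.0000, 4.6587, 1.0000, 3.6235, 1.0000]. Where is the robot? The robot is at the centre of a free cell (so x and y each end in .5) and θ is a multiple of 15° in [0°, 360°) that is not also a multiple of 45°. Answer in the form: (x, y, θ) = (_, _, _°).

Enumerate (i+0.5, j+0.5, θ) over the 49 free cells and 16 admissible headings. For each, cast all 5 beams and compare to the given ranges.
  (5.5, 4.5, 195°): beam 1 = 4.6587 ≠ 3.0000 ✗
  (3.5, 3.5, 345°): beam 1 = 2.5882 ≠ 3.0000 ✗
  (6.5, 5.5, 240°): beam 1 = 6.3509 ≠ 3.0000 ✗
  (6.5, 1.5, 30°): beam 1 = 0.5774 ≠ 3.0000 ✗
  (3.5, 5.5, 105°): beam 1 = 4.6587 ≠ 3.0000 ✗
  …
  (5.5, 5.5, 210°): r_1=3.0000, r_2=4.6587, r_3=1.0000, r_4=3.6235, r_5=1.0000 — all match ✓
Unique over the lattice → pose = (5.5, 5.5, 210°).

(x, y, θ) = (5.5, 5.5, 210°)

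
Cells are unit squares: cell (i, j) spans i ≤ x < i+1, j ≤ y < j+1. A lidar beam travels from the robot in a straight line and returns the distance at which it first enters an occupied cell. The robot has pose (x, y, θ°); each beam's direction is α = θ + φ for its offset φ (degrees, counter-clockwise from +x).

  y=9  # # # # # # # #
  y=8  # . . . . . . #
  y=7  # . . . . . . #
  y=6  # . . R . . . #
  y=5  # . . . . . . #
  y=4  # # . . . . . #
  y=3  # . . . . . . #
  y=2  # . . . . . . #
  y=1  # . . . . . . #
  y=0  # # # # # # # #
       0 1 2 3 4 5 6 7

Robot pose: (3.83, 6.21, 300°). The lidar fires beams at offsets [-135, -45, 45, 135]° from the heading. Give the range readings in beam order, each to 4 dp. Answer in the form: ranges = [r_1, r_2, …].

beam 1: φ=-135°, α=165°
  d=(-0.9659,0.2588)  start (3,6)  tX=0.8593 tY=3.0523  stride 1/|dx|=1.0353 1/|dy|=3.8637
    cross x-line → (2,6), t=0.8593
    cross x-line → (1,6), t=1.8946
    cross x-line → (0,6), t=2.9298 (wall)
  → r_1 = 2.9298
beam 2: φ=-45°, α=255°
  d=(-0.2588,-0.9659)  start (3,6)  tX=3.2069 tY=0.2174  stride 1/|dx|=3.8637 1/|dy|=1.0353
    cross y-line → (3,5), t=0.2174
    cross y-line → (3,4), t=1.2527
    cross y-line → (3,3), t=2.2880
    cross x-line → (2,3), t=3.2069
    cross y-line → (2,2), t=3.3232
    cross y-line → (2,1), t=4.3585
    cross y-line → (2,0), t=5.3938 (wall)
  → r_2 = 5.3938
beam 3: φ=45°, α=345°
  d=(0.9659,-0.2588)  start (3,6)  tX=0.1760 tY=0.8114  stride 1/|dx|=1.0353 1/|dy|=3.8637
    cross x-line → (4,6), t=0.1760
    cross y-line → (4,5), t=0.8114
    cross x-line → (5,5), t=1.2113
    cross x-line → (6,5), t=2.2465
    cross x-line → (7,5), t=3.2818 (wall)
  → r_3 = 3.2818
beam 4: φ=135°, α=75°
  d=(0.2588,0.9659)  start (3,6)  tX=0.6568 tY=0.8179  stride 1/|dx|=3.8637 1/|dy|=1.0353
    cross x-line → (4,6), t=0.6568
    cross y-line → (4,7), t=0.8179
    cross y-line → (4,8), t=1.8531
    cross y-line → (4,9), t=2.8884 (wall)
  → r_4 = 2.8884

ranges = [2.9298, 5.3938, 3.2818, 2.8884]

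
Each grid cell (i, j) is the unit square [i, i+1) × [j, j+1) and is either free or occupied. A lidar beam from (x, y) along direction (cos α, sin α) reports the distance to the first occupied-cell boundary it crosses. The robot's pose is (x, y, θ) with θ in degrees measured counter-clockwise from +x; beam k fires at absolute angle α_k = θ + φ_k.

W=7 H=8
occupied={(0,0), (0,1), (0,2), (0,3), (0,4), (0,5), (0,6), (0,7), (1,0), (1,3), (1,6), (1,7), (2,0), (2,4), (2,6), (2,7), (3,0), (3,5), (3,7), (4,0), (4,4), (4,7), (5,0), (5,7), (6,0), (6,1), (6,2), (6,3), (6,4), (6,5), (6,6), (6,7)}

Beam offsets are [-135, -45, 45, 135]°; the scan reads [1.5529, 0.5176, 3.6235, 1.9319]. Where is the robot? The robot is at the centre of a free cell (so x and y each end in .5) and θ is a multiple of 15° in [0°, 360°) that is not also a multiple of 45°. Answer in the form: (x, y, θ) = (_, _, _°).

Candidates: 24 free-cell centres × 16 headings = 384 poses. Raycast each; keep the one whose scan matches to 4 dp.
  (4.5, 5.5, 285°): beam 1 = 0.5774 ≠ 1.5529 ✗
  (3.5, 6.5, 300°): beam 1 = 0.5176 ≠ 1.5529 ✗
  (3.5, 2.5, 255°): beam 1 = 1.7321 ≠ 1.5529 ✗
  (2.5, 3.5, 330°): beam 1 = 0.5176 ≠ 1.5529 ✗
  …
  (2.5, 1.5, 330°): r_1=1.5529, r_2=0.5176, r_3=3.6235, r_4=1.9319 — all match ✓
No second candidate reproduces the full scan.

(x, y, θ) = (2.5, 1.5, 330°)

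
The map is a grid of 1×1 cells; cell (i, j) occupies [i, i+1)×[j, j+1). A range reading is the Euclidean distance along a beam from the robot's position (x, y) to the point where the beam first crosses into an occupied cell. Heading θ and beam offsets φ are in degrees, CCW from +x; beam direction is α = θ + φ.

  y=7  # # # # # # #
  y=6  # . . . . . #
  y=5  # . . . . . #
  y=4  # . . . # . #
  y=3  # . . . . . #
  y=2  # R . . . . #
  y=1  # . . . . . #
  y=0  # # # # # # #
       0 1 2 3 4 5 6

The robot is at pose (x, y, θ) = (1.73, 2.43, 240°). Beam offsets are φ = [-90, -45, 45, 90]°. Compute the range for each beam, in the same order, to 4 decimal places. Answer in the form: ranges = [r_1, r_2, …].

beam 1: φ=-90°, α=150°
  d=(-0.8660,0.5000)  start (1,2)  tX=0.8429 tY=1.1400  stride 1/|dx|=1.1547 1/|dy|=2.0000
    cross x-line → (0,2), t=0.8429 (wall)
  → r_1 = 0.8429
beam 2: φ=-45°, α=195°
  d=(-0.9659,-0.2588)  start (1,2)  tX=0.7558 tY=1.6614  stride 1/|dx|=1.0353 1/|dy|=3.8637
    cross x-line → (0,2), t=0.7558 (wall)
  → r_2 = 0.7558
beam 3: φ=45°, α=285°
  d=(0.2588,-0.9659)  start (1,2)  tX=1.0432 tY=0.4452  stride 1/|dx|=3.8637 1/|dy|=1.0353
    cross y-line → (1,1), t=0.4452
    cross x-line → (2,1), t=1.0432
    cross y-line → (2,0), t=1.4804 (wall)
  → r_3 = 1.4804
beam 4: φ=90°, α=330°
  d=(0.8660,-0.5000)  start (1,2)  tX=0.3118 tY=0.8600  stride 1/|dx|=1.1547 1/|dy|=2.0000
    cross x-line → (2,2), t=0.3118
    cross y-line → (2,1), t=0.8600
    cross x-line → (3,1), t=1.4665
    cross x-line → (4,1), t=2.6212
    cross y-line → (4,0), t=2.8600 (wall)
  → r_4 = 2.8600

ranges = [0.8429, 0.7558, 1.4804, 2.8600]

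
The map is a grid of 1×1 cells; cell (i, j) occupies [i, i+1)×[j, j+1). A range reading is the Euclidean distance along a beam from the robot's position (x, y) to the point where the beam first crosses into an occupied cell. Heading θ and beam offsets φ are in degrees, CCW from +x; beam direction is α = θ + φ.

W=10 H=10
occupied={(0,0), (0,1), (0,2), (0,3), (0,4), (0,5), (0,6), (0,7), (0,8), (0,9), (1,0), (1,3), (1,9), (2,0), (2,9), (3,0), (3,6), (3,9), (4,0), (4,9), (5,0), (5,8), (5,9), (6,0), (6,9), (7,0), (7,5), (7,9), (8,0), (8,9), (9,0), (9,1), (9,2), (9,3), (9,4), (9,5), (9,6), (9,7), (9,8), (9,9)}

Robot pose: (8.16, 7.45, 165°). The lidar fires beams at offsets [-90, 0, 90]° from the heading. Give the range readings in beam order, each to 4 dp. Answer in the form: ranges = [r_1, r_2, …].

beam 1: φ=-90°, α=75°
  direction (0.2588, 0.9659); cell (8,7); t to first gridline: x 3.2455, y 0.5694 (then +3.8637 / +1.0353)
    (8,8) via y @ 0.5694
    (8,9) via y @ 1.6047  # hit
  → r_1 = 1.6047
beam 2: φ=0°, α=165°
  direction (-0.9659, 0.2588); cell (8,7); t to first gridline: x 0.1656, y 2.1250 (then +1.0353 / +3.8637)
    (7,7) via x @ 0.1656
    (6,7) via x @ 1.2009
    (6,8) via y @ 2.1250
    (5,8) via x @ 2.2362  # hit
  → r_2 = 2.2362
beam 3: φ=90°, α=255°
  direction (-0.2588, -0.9659); cell (8,7); t to first gridline: x 0.6182, y 0.4659 (then +3.8637 / +1.0353)
    (8,6) via y @ 0.4659
    (7,6) via x @ 0.6182
    (7,5) via y @ 1.5012  # hit
  → r_3 = 1.5012

ranges = [1.6047, 2.2362, 1.5012]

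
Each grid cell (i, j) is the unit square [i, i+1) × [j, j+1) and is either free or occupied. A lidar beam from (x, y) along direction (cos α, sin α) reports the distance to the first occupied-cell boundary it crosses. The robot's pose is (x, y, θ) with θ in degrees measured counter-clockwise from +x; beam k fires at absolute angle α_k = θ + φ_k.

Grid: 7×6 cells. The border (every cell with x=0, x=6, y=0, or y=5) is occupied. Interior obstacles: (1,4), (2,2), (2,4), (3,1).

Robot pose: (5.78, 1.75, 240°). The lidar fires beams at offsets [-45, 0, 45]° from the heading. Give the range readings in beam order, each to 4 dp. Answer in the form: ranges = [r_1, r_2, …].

beam 1: φ=-45°, α=195°
  d=(-0.9659,-0.2588)  start (5,1)  tX=0.8075 tY=2.8978  stride 1/|dx|=1.0353 1/|dy|=3.8637
    cross x-line → (4,1), t=0.8075
    cross x-line → (3,1), t=1.8428 (wall)
  → r_1 = 1.8428
beam 2: φ=0°, α=240°
  d=(-0.5000,-0.8660)  start (5,1)  tX=1.5600 tY=0.8660  stride 1/|dx|=2.0000 1/|dy|=1.1547
    cross y-line → (5,0), t=0.8660 (wall)
  → r_2 = 0.8660
beam 3: φ=45°, α=285°
  d=(0.2588,-0.9659)  start (5,1)  tX=0.8500 tY=0.7765  stride 1/|dx|=3.8637 1/|dy|=1.0353
    cross y-line → (5,0), t=0.7765 (wall)
  → r_3 = 0.7765

ranges = [1.8428, 0.8660, 0.7765]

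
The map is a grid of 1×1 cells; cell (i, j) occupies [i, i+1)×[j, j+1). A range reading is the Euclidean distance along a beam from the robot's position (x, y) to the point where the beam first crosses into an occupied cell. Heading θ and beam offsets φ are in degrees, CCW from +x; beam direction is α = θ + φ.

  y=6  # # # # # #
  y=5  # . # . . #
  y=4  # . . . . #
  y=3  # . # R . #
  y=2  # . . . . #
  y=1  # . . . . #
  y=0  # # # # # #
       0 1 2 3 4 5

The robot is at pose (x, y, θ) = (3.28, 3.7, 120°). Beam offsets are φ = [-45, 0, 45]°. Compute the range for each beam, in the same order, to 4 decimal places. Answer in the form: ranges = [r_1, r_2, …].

ranges = [2.3811, 1.5011, 0.2899]

beam 1: φ=-45°, α=75°
  cosα=0.2588 sinα=0.9659 | (3,3) | tMaxX 2.7819 tMaxY 0.3106 | tΔX 3.8637 tΔY 1.0353
    t=0.3106 [y] (3,4)
    t=1.3459 [y] (3,5)
    t=2.3811 [y] (3,6) — stop
  → r_1 = 2.3811
beam 2: φ=0°, α=120°
  cosα=-0.5000 sinα=0.8660 | (3,3) | tMaxX 0.5600 tMaxY 0.3464 | tΔX 2.0000 tΔY 1.1547
    t=0.3464 [y] (3,4)
    t=0.5600 [x] (2,4)
    t=1.5011 [y] (2,5) — stop
  → r_2 = 1.5011
beam 3: φ=45°, α=165°
  cosα=-0.9659 sinα=0.2588 | (3,3) | tMaxX 0.2899 tMaxY 1.1591 | tΔX 1.0353 tΔY 3.8637
    t=0.2899 [x] (2,3) — stop
  → r_3 = 0.2899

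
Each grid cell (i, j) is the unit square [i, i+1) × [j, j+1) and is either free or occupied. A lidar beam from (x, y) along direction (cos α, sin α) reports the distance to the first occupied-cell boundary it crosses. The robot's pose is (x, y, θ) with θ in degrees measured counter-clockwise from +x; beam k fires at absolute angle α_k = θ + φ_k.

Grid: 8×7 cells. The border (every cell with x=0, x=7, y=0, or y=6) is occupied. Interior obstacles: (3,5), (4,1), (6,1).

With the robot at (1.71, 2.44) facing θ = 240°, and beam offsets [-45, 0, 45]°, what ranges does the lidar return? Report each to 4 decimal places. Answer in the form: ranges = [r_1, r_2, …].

beam 1: φ=-45°, α=195°
  cosα=-0.9659 sinα=-0.2588 | (1,2) | tMaxX 0.7350 tMaxY 1.7000 | tΔX 1.0353 tΔY 3.8637
    t=0.7350 [x] (0,2) — stop
  → r_1 = 0.7350
beam 2: φ=0°, α=240°
  cosα=-0.5000 sinα=-0.8660 | (1,2) | tMaxX 1.4200 tMaxY 0.5081 | tΔX 2.0000 tΔY 1.1547
    t=0.5081 [y] (1,1)
    t=1.4200 [x] (0,1) — stop
  → r_2 = 1.4200
beam 3: φ=45°, α=285°
  cosα=0.2588 sinα=-0.9659 | (1,2) | tMaxX 1.1205 tMaxY 0.4555 | tΔX 3.8637 tΔY 1.0353
    t=0.4555 [y] (1,1)
    t=1.1205 [x] (2,1)
    t=1.4908 [y] (2,0) — stop
  → r_3 = 1.4908

ranges = [0.7350, 1.4200, 1.4908]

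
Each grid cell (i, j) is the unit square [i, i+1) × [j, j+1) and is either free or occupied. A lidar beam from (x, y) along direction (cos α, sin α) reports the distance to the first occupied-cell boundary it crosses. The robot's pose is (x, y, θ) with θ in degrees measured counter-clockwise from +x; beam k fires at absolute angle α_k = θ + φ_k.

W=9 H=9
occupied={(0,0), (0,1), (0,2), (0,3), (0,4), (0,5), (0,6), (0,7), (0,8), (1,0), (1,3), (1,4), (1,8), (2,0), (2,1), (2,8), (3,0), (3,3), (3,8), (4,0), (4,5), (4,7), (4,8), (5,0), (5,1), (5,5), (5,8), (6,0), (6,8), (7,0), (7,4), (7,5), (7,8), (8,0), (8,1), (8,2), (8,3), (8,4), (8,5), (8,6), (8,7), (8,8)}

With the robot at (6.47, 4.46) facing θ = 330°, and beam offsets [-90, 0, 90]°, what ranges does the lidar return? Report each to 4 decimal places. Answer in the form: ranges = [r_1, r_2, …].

beam 1: φ=-90°, α=240°
  direction (-0.5000, -0.8660); cell (6,4); t to first gridline: x 0.9400, y 0.5312 (then +2.0000 / +1.1547)
    (6,3) via y @ 0.5312
    (5,3) via x @ 0.9400
    (5,2) via y @ 1.6859
    (5,1) via y @ 2.8406  # hit
  → r_1 = 2.8406
beam 2: φ=0°, α=330°
  direction (0.8660, -0.5000); cell (6,4); t to first gridline: x 0.6120, y 0.9200 (then +1.1547 / +2.0000)
    (7,4) via x @ 0.6120  # hit
  → r_2 = 0.6120
beam 3: φ=90°, α=60°
  direction (0.5000, 0.8660); cell (6,4); t to first gridline: x 1.0600, y 0.6235 (then +2.0000 / +1.1547)
    (6,5) via y @ 0.6235
    (7,5) via x @ 1.0600  # hit
  → r_3 = 1.0600

ranges = [2.8406, 0.6120, 1.0600]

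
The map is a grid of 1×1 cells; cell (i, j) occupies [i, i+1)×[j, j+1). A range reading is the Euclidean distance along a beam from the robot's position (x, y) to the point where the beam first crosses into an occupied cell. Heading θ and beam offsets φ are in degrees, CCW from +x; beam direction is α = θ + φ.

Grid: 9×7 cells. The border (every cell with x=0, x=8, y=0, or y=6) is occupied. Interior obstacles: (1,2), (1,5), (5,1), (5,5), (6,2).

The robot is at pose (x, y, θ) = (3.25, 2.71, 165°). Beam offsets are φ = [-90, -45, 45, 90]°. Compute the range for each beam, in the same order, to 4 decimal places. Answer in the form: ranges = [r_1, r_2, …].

beam 1: φ=-90°, α=75°
  cosα=0.2588 sinα=0.9659 | (3,2) | tMaxX 2.8978 tMaxY 0.3002 | tΔX 3.8637 tΔY 1.0353
    t=0.3002 [y] (3,3)
    t=1.3355 [y] (3,4)
    t=2.3708 [y] (3,5)
    t=2.8978 [x] (4,5)
    t=3.4061 [y] (4,6) — stop
  → r_1 = 3.4061
beam 2: φ=-45°, α=120°
  cosα=-0.5000 sinα=0.8660 | (3,2) | tMaxX 0.5000 tMaxY 0.3349 | tΔX 2.0000 tΔY 1.1547
    t=0.3349 [y] (3,3)
    t=0.5000 [x] (2,3)
    t=1.4896 [y] (2,4)
    t=2.5000 [x] (1,4)
    t=2.6443 [y] (1,5) — stop
  → r_2 = 2.6443
beam 3: φ=45°, α=210°
  cosα=-0.8660 sinα=-0.5000 | (3,2) | tMaxX 0.2887 tMaxY 1.4200 | tΔX 1.1547 tΔY 2.0000
    t=0.2887 [x] (2,2)
    t=1.4200 [y] (2,1)
    t=1.4434 [x] (1,1)
    t=2.5981 [x] (0,1) — stop
  → r_3 = 2.5981
beam 4: φ=90°, α=255°
  cosα=-0.2588 sinα=-0.9659 | (3,2) | tMaxX 0.9659 tMaxY 0.7350 | tΔX 3.8637 tΔY 1.0353
    t=0.7350 [y] (3,1)
    t=0.9659 [x] (2,1)
    t=1.7703 [y] (2,0) — stop
  → r_4 = 1.7703

ranges = [3.4061, 2.6443, 2.5981, 1.7703]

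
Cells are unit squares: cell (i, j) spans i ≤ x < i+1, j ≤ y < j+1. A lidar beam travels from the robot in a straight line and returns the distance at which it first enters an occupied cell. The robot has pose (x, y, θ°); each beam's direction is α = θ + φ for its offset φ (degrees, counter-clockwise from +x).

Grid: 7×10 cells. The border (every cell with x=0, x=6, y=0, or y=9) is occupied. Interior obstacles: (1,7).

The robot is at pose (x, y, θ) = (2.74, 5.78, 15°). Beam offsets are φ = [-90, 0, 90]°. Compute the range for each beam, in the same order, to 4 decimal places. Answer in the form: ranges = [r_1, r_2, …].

beam 1: φ=-90°, α=285°
  d=(0.2588,-0.9659)  start (2,5)  tX=1.0046 tY=0.8075  stride 1/|dx|=3.8637 1/|dy|=1.0353
    cross y-line → (2,4), t=0.8075
    cross x-line → (3,4), t=1.0046
    cross y-line → (3,3), t=1.8428
    cross y-line → (3,2), t=2.8781
    cross y-line → (3,1), t=3.9133
    cross x-line → (4,1), t=4.8683
    cross y-line → (4,0), t=4.9486 (wall)
  → r_1 = 4.9486
beam 2: φ=0°, α=15°
  d=(0.9659,0.2588)  start (2,5)  tX=0.2692 tY=0.8500  stride 1/|dx|=1.0353 1/|dy|=3.8637
    cross x-line → (3,5), t=0.2692
    cross y-line → (3,6), t=0.8500
    cross x-line → (4,6), t=1.3044
    cross x-line → (5,6), t=2.3397
    cross x-line → (6,6), t=3.3750 (wall)
  → r_2 = 3.3750
beam 3: φ=90°, α=105°
  d=(-0.2588,0.9659)  start (2,5)  tX=2.8591 tY=0.2278  stride 1/|dx|=3.8637 1/|dy|=1.0353
    cross y-line → (2,6), t=0.2278
    cross y-line → (2,7), t=1.2630
    cross y-line → (2,8), t=2.2983
    cross x-line → (1,8), t=2.8591
    cross y-line → (1,9), t=3.3336 (wall)
  → r_3 = 3.3336

ranges = [4.9486, 3.3750, 3.3336]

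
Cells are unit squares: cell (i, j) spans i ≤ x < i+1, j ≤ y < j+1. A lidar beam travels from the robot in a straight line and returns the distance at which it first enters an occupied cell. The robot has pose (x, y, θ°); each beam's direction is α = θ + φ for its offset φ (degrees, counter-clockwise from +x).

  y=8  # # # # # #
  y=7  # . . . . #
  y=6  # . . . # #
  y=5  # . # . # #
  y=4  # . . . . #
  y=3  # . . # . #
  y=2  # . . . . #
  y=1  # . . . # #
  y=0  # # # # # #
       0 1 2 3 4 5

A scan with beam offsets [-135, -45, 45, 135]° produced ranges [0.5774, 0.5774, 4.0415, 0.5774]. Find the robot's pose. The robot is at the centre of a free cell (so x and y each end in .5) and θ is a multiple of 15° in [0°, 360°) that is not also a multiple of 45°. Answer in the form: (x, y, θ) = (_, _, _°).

Candidates: 23 free-cell centres × 16 headings = 368 poses. Raycast each; keep the one whose scan matches to 4 dp.
  (1.5, 3.5, 285°): beam 2 = 1.0000 ≠ 0.5774 ✗
  (4.5, 3.5, 75°): beam 1 = 1.0000 ≠ 0.5774 ✗
  (3.5, 5.5, 240°): beam 1 = 2.5882 ≠ 0.5774 ✗
  …
  (4.5, 7.5, 165°): r_1=0.5774, r_2=0.5774, r_3=4.0415, r_4=0.5774 — all match ✓
No second candidate reproduces the full scan.

(x, y, θ) = (4.5, 7.5, 165°)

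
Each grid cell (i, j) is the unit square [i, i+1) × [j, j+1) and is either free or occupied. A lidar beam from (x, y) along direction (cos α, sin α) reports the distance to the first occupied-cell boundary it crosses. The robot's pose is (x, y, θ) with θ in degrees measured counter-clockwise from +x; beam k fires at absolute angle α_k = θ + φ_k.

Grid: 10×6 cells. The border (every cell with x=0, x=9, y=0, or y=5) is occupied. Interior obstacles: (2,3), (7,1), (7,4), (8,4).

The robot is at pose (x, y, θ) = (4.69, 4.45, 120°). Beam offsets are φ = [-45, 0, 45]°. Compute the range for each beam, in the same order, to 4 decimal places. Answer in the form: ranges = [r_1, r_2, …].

ranges = [0.5694, 0.6351, 2.1250]

beam 1: φ=-45°, α=75°
  cosα=0.2588 sinα=0.9659 | (4,4) | tMaxX 1.1977 tMaxY 0.5694 | tΔX 3.8637 tΔY 1.0353
    t=0.5694 [y] (4,5) — stop
  → r_1 = 0.5694
beam 2: φ=0°, α=120°
  cosα=-0.5000 sinα=0.8660 | (4,4) | tMaxX 1.3800 tMaxY 0.6351 | tΔX 2.0000 tΔY 1.1547
    t=0.6351 [y] (4,5) — stop
  → r_2 = 0.6351
beam 3: φ=45°, α=165°
  cosα=-0.9659 sinα=0.2588 | (4,4) | tMaxX 0.7143 tMaxY 2.1250 | tΔX 1.0353 tΔY 3.8637
    t=0.7143 [x] (3,4)
    t=1.7496 [x] (2,4)
    t=2.1250 [y] (2,5) — stop
  → r_3 = 2.1250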